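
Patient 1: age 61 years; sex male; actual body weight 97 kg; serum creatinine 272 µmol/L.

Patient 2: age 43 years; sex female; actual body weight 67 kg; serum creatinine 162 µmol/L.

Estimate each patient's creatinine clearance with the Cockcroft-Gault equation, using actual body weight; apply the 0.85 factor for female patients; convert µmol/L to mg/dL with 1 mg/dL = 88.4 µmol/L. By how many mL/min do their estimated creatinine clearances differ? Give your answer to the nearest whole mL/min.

Patient 1: SCr = 272 / 88.4 = 3.077 mg/dL
Patient 1: CrCl = (140 − 61) × 97 / (72 × 3.077) = 7663.0 / 221.54 ≈ 34.6 mL/min
Patient 2: SCr = 162 / 88.4 = 1.833 mg/dL
Patient 2: CrCl = (140 − 43) × 67 / (72 × 1.833) × 0.85 = 6499.0 / 131.98 × 0.85 ≈ 41.9 mL/min
|34.6 − 41.9| = 7.3 mL/min

7 mL/min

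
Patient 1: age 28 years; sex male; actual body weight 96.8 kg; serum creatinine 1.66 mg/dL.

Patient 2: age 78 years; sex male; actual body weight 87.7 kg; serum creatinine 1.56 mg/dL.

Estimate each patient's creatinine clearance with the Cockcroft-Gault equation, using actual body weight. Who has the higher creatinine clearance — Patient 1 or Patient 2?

Patient 1: CrCl = (140 − 28) × 96.8 / (72 × 1.66) = 10841.6 / 119.52 ≈ 90.7 mL/min
Patient 2: CrCl = (140 − 78) × 87.7 / (72 × 1.56) = 5437.4 / 112.32 ≈ 48.4 mL/min
90.7 vs 48.4 mL/min → Patient 1 is higher.

Patient 1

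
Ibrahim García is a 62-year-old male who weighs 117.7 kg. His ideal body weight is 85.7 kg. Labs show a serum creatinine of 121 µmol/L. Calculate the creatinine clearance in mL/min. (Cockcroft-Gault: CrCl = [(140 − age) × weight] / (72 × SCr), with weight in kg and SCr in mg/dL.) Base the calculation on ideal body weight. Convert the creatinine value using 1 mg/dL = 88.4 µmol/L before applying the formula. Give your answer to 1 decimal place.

SCr = 121 / 88.4 = 1.369 mg/dL
CrCl = (140 − 62) × 85.7 / (72 × 1.369) = 6684.6 / 98.57 ≈ 67.8 mL/min

67.8 mL/min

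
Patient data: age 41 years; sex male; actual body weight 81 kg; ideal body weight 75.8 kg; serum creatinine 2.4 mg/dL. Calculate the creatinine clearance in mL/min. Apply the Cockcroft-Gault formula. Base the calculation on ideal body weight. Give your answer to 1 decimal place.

43.4 mL/min

CrCl = (140 − 41) × 75.8 / (72 × 2.4) = 7504.2 / 172.80 ≈ 43.4 mL/min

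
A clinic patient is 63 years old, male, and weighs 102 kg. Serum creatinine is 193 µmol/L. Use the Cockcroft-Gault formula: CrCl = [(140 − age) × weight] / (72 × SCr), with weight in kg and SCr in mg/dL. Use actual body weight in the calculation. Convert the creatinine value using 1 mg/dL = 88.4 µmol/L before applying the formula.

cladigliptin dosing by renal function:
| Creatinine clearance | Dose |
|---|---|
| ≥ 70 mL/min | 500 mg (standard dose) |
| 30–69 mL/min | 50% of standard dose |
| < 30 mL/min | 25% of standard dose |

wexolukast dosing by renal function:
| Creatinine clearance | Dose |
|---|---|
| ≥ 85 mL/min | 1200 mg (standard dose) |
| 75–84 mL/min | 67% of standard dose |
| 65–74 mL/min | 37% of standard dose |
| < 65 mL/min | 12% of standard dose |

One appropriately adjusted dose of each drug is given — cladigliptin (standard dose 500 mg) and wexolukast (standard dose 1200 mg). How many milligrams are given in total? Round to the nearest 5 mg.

395 mg

SCr = 193 / 88.4 = 2.183 mg/dL
CrCl = (140 − 63) × 102 / (72 × 2.183) = 7854.0 / 157.18 ≈ 50.0 mL/min
CrCl ≈ 50 mL/min.
cladigliptin: 30–69 mL/min → 50% of 500 mg = 250 mg.
wexolukast: < 65 mL/min → 12% of 1200 mg = 144 mg.
Total = 250 + 144 = 394 mg.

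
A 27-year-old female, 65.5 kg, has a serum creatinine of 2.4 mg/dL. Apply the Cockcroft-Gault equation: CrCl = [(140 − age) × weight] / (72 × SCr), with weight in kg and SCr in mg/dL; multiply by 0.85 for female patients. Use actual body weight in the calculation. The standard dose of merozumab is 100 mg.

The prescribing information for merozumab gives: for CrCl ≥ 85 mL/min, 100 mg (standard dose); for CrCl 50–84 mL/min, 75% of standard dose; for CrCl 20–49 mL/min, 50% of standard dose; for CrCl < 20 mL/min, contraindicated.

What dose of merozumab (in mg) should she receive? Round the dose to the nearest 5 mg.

50 mg

CrCl = (140 − 27) × 65.5 / (72 × 2.4) × 0.85 = 7401.5 / 172.80 × 0.85 ≈ 36.4 mL/min
CrCl ≈ 36 mL/min → bracket 20–49 mL/min.
50% of 100 mg = 50 mg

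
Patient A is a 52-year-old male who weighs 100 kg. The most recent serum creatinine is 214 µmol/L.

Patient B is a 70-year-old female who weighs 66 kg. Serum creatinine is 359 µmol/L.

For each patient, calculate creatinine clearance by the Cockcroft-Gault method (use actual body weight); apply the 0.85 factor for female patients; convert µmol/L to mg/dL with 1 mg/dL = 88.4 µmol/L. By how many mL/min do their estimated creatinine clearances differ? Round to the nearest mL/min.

37 mL/min

Patient A: SCr = 214 / 88.4 = 2.421 mg/dL
Patient A: CrCl = (140 − 52) × 100 / (72 × 2.421) = 8800.0 / 174.31 ≈ 50.5 mL/min
Patient B: SCr = 359 / 88.4 = 4.061 mg/dL
Patient B: CrCl = (140 − 70) × 66 / (72 × 4.061) × 0.85 = 4620.0 / 292.39 × 0.85 ≈ 13.4 mL/min
|50.5 − 13.4| = 37.1 mL/min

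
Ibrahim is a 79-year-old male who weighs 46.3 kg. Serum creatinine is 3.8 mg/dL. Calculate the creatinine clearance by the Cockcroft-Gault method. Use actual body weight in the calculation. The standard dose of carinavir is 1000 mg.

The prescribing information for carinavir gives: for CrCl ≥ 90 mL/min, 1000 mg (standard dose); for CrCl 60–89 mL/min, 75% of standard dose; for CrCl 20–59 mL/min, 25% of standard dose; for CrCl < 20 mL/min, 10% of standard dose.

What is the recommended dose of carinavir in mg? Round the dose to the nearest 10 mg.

CrCl = (140 − 79) × 46.3 / (72 × 3.8) = 2824.3 / 273.60 ≈ 10.3 mL/min
CrCl ≈ 10 mL/min → bracket < 20 mL/min.
10% of 1000 mg = 100 mg

100 mg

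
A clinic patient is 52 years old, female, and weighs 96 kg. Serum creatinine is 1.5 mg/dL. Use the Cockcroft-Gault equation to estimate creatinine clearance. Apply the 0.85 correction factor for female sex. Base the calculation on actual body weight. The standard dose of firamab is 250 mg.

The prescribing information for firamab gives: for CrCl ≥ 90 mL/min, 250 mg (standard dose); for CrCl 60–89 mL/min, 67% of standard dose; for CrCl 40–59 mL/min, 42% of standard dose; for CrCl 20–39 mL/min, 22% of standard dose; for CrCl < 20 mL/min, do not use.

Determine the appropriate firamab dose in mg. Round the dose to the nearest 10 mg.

170 mg

CrCl = (140 − 52) × 96 / (72 × 1.5) × 0.85 = 8448.0 / 108.00 × 0.85 ≈ 66.5 mL/min
CrCl ≈ 66 mL/min → bracket 60–89 mL/min.
67% of 250 mg = 167.5 mg → 170 mg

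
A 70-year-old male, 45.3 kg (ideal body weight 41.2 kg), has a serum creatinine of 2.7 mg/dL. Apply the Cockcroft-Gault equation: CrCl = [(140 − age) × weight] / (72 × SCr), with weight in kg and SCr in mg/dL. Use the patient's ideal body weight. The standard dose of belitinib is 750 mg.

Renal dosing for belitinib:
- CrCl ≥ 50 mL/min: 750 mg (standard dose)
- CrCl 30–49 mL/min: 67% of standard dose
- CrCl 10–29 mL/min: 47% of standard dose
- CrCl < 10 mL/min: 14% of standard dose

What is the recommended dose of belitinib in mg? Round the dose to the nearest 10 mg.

CrCl = (140 − 70) × 41.2 / (72 × 2.7) = 2884.0 / 194.40 ≈ 14.8 mL/min
CrCl ≈ 15 mL/min → bracket 10–29 mL/min.
47% of 750 mg = 352.5 mg → 350 mg

350 mg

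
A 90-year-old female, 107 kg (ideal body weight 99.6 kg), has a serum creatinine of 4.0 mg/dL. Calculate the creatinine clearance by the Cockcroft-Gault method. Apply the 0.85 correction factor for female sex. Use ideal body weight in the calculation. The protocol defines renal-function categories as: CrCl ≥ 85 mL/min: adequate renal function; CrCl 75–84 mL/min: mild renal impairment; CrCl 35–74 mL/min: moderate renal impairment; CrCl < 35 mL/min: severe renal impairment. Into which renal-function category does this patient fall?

CrCl = (140 − 90) × 99.6 / (72 × 4) × 0.85 = 4980.0 / 288.00 × 0.85 ≈ 14.7 mL/min
15 mL/min falls in the 'severe renal impairment' range.

severe renal impairment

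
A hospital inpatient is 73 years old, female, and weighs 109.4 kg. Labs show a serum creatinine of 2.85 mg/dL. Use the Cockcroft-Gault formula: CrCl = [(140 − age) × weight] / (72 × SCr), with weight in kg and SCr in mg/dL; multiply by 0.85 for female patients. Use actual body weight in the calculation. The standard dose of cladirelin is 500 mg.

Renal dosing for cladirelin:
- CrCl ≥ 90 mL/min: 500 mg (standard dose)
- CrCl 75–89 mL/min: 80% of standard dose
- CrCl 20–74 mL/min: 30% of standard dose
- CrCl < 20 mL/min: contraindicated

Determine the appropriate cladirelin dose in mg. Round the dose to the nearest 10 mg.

150 mg

CrCl = (140 − 73) × 109.4 / (72 × 2.85) × 0.85 = 7329.8 / 205.20 × 0.85 ≈ 30.4 mL/min
CrCl ≈ 30 mL/min → bracket 20–74 mL/min.
30% of 500 mg = 150 mg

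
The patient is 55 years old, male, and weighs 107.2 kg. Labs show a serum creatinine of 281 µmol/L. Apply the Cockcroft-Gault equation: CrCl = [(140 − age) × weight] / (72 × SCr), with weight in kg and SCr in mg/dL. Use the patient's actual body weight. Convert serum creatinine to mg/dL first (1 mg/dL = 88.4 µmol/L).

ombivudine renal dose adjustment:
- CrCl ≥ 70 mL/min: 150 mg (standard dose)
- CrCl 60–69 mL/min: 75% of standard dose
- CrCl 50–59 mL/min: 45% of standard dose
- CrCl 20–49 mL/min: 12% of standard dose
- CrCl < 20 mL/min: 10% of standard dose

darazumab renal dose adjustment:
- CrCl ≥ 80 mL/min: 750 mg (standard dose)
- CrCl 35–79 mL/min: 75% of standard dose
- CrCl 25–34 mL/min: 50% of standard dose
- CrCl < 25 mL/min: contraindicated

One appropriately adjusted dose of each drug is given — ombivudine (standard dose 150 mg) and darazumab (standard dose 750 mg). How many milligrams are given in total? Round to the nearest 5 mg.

SCr = 281 / 88.4 = 3.179 mg/dL
CrCl = (140 − 55) × 107.2 / (72 × 3.179) = 9112.0 / 228.89 ≈ 39.8 mL/min
CrCl ≈ 40 mL/min.
ombivudine: 20–49 mL/min → 12% of 150 mg = 18 mg.
darazumab: 35–79 mL/min → 75% of 750 mg = 562.5 mg.
Total = 18 + 562.5 = 580.5 mg.

580 mg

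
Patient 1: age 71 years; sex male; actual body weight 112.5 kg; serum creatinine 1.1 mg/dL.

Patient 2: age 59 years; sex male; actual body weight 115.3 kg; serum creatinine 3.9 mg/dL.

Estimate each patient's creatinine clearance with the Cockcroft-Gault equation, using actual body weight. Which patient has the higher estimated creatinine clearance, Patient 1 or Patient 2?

Patient 1

Patient 1: CrCl = (140 − 71) × 112.5 / (72 × 1.1) = 7762.5 / 79.20 ≈ 98.0 mL/min
Patient 2: CrCl = (140 − 59) × 115.3 / (72 × 3.9) = 9339.3 / 280.80 ≈ 33.3 mL/min
98.0 vs 33.3 mL/min → Patient 1 is higher.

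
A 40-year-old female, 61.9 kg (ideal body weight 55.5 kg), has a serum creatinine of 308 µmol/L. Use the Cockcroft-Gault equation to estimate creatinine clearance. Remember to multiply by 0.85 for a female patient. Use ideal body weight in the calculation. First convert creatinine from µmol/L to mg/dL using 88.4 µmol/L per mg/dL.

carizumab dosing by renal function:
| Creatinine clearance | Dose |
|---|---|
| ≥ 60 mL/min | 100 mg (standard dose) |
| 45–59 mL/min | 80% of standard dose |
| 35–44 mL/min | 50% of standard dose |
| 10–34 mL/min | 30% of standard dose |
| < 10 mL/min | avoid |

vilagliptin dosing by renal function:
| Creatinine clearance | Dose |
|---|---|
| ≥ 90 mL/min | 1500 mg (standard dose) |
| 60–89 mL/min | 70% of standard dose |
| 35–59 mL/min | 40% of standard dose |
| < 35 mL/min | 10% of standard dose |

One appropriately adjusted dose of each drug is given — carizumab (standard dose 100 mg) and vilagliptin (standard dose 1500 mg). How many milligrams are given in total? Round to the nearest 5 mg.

180 mg

SCr = 308 / 88.4 = 3.484 mg/dL
CrCl = (140 − 40) × 55.5 / (72 × 3.484) × 0.85 = 5550.0 / 250.85 × 0.85 ≈ 18.8 mL/min
CrCl ≈ 19 mL/min.
carizumab: 10–34 mL/min → 30% of 100 mg = 30 mg.
vilagliptin: < 35 mL/min → 10% of 1500 mg = 150 mg.
Total = 30 + 150 = 180 mg.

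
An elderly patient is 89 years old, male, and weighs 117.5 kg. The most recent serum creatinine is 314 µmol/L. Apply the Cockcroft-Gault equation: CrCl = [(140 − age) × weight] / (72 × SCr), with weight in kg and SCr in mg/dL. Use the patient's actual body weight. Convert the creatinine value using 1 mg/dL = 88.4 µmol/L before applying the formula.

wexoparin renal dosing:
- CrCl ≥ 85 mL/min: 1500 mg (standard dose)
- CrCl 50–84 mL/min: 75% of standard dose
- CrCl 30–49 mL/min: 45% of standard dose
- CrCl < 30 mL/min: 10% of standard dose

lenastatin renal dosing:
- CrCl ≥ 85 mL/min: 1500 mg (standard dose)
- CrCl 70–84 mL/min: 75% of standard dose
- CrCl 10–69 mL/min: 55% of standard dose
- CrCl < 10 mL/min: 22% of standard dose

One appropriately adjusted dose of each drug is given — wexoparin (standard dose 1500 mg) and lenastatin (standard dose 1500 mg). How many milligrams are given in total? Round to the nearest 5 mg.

SCr = 314 / 88.4 = 3.552 mg/dL
CrCl = (140 − 89) × 117.5 / (72 × 3.552) = 5992.5 / 255.74 ≈ 23.4 mL/min
CrCl ≈ 23 mL/min.
wexoparin: < 30 mL/min → 10% of 1500 mg = 150 mg.
lenastatin: 10–69 mL/min → 55% of 1500 mg = 825 mg.
Total = 150 + 825 = 975 mg.

975 mg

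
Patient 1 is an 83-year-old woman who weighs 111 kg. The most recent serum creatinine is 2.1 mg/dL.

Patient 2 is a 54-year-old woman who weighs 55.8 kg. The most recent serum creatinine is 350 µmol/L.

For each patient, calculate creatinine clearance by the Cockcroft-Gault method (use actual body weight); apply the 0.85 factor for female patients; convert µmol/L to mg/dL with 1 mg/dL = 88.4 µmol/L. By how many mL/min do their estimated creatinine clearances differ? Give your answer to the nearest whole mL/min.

Patient 1: CrCl = (140 − 83) × 111 / (72 × 2.1) × 0.85 = 6327.0 / 151.20 × 0.85 ≈ 35.6 mL/min
Patient 2: SCr = 350 / 88.4 = 3.959 mg/dL
Patient 2: CrCl = (140 − 54) × 55.8 / (72 × 3.959) × 0.85 = 4798.8 / 285.05 × 0.85 ≈ 14.3 mL/min
|35.6 − 14.3| = 21.3 mL/min

21 mL/min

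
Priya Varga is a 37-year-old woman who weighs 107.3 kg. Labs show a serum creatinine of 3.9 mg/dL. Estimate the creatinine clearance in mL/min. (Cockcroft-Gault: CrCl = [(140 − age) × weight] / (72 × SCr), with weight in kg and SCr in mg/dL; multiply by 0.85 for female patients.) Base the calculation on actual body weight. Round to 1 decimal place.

33.5 mL/min

CrCl = (140 − 37) × 107.3 / (72 × 3.9) × 0.85 = 11051.9 / 280.80 × 0.85 ≈ 33.5 mL/min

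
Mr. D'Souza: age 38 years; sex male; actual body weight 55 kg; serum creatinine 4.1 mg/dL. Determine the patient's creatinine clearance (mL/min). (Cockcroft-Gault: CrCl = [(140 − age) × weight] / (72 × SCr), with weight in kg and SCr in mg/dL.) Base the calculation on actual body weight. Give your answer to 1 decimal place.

CrCl = (140 − 38) × 55 / (72 × 4.1) = 5610.0 / 295.20 ≈ 19.0 mL/min

19.0 mL/min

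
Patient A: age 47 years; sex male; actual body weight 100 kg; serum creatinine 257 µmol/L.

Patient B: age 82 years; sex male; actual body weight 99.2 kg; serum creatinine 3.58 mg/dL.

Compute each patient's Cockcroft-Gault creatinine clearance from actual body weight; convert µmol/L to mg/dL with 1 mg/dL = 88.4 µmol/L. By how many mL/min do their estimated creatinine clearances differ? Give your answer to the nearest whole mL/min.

Patient A: SCr = 257 / 88.4 = 2.907 mg/dL
Patient A: CrCl = (140 − 47) × 100 / (72 × 2.907) = 9300.0 / 209.30 ≈ 44.4 mL/min
Patient B: CrCl = (140 − 82) × 99.2 / (72 × 3.58) = 5753.6 / 257.76 ≈ 22.3 mL/min
|44.4 − 22.3| = 22.1 mL/min

22 mL/min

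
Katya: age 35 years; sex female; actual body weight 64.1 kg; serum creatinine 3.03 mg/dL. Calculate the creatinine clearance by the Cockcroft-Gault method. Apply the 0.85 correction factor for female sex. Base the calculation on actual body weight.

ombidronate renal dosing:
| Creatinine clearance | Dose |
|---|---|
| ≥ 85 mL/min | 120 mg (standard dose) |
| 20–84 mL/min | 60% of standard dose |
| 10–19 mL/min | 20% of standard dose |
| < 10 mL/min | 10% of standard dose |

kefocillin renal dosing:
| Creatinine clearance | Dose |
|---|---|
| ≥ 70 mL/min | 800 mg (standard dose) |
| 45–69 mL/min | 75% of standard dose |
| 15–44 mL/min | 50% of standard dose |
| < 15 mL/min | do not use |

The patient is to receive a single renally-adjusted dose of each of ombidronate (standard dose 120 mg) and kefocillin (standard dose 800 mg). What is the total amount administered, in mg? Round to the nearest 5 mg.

CrCl = (140 − 35) × 64.1 / (72 × 3.03) × 0.85 = 6730.5 / 218.16 × 0.85 ≈ 26.2 mL/min
CrCl ≈ 26 mL/min.
ombidronate: 20–84 mL/min → 60% of 120 mg = 72 mg.
kefocillin: 15–44 mL/min → 50% of 800 mg = 400 mg.
Total = 72 + 400 = 472 mg.

470 mg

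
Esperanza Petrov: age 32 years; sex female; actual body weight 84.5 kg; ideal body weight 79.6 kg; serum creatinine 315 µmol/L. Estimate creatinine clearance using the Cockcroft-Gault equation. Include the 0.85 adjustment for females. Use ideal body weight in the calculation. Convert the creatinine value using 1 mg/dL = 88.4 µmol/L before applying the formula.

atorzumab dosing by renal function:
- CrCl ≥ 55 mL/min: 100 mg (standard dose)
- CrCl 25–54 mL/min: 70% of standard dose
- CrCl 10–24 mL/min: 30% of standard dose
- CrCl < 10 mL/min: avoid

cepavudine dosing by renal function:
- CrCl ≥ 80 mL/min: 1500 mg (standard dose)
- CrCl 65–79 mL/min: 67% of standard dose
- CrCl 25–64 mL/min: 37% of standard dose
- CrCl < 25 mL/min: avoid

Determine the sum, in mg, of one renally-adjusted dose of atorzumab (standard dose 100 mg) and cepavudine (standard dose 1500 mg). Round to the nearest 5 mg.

625 mg

SCr = 315 / 88.4 = 3.563 mg/dL
CrCl = (140 − 32) × 79.6 / (72 × 3.563) × 0.85 = 8596.8 / 256.54 × 0.85 ≈ 28.5 mL/min
CrCl ≈ 28 mL/min.
atorzumab: 25–54 mL/min → 70% of 100 mg = 70 mg.
cepavudine: 25–64 mL/min → 37% of 1500 mg = 555 mg.
Total = 70 + 555 = 625 mg.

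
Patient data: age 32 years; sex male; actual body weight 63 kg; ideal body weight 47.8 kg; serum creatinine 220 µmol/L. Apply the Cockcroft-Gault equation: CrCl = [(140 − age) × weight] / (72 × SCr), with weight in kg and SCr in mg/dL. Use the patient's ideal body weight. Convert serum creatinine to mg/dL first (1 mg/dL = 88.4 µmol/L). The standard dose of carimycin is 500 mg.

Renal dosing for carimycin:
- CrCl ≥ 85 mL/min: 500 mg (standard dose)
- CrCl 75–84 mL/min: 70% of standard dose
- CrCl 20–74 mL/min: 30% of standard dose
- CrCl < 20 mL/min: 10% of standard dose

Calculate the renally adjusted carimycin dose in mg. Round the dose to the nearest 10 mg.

150 mg

SCr = 220 / 88.4 = 2.489 mg/dL
CrCl = (140 − 32) × 47.8 / (72 × 2.489) = 5162.4 / 179.21 ≈ 28.8 mL/min
CrCl ≈ 29 mL/min → bracket 20–74 mL/min.
30% of 500 mg = 150 mg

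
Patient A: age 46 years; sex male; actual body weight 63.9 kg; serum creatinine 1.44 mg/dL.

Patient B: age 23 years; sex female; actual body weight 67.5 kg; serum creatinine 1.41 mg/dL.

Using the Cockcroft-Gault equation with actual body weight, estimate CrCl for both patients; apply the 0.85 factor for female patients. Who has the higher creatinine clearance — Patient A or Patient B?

Patient A: CrCl = (140 − 46) × 63.9 / (72 × 1.44) = 6006.6 / 103.68 ≈ 57.9 mL/min
Patient B: CrCl = (140 − 23) × 67.5 / (72 × 1.41) × 0.85 = 7897.5 / 101.52 × 0.85 ≈ 66.1 mL/min
57.9 vs 66.1 mL/min → Patient B is higher.

Patient B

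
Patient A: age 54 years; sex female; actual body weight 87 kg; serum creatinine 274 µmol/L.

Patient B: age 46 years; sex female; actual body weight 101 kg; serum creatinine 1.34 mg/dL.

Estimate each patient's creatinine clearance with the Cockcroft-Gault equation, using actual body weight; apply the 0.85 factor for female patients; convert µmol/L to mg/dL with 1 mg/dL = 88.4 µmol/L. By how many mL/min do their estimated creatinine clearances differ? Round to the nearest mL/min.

55 mL/min

Patient A: SCr = 274 / 88.4 = 3.1 mg/dL
Patient A: CrCl = (140 − 54) × 87 / (72 × 3.1) × 0.85 = 7482.0 / 223.20 × 0.85 ≈ 28.5 mL/min
Patient B: CrCl = (140 − 46) × 101 / (72 × 1.34) × 0.85 = 9494.0 / 96.48 × 0.85 ≈ 83.6 mL/min
|28.5 − 83.6| = 55.1 mL/min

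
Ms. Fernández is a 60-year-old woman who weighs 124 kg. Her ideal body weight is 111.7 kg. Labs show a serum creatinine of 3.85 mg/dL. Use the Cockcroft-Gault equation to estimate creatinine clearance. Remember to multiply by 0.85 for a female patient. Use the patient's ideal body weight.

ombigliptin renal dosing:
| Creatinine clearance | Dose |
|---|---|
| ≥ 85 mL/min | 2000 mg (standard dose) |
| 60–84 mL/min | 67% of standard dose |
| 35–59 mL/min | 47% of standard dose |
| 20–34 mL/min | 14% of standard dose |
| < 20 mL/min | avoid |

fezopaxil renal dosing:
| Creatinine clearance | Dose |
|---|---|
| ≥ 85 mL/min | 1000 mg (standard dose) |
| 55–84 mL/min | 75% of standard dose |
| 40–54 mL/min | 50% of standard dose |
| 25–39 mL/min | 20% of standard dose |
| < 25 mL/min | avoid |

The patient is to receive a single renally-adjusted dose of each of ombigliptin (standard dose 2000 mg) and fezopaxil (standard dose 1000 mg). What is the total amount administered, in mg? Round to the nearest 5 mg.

CrCl = (140 − 60) × 111.7 / (72 × 3.85) × 0.85 = 8936.0 / 277.20 × 0.85 ≈ 27.4 mL/min
CrCl ≈ 27 mL/min.
ombigliptin: 20–34 mL/min → 14% of 2000 mg = 280 mg.
fezopaxil: 25–39 mL/min → 20% of 1000 mg = 200 mg.
Total = 280 + 200 = 480 mg.

480 mg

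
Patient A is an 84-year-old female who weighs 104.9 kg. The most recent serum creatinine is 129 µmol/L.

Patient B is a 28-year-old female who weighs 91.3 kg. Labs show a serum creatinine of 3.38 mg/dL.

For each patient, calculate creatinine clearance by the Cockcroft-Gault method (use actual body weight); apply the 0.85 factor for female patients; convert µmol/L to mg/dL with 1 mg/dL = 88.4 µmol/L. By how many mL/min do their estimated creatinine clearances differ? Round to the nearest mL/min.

Patient A: SCr = 129 / 88.4 = 1.459 mg/dL
Patient A: CrCl = (140 − 84) × 104.9 / (72 × 1.459) × 0.85 = 5874.4 / 105.05 × 0.85 ≈ 47.5 mL/min
Patient B: CrCl = (140 − 28) × 91.3 / (72 × 3.38) × 0.85 = 10225.6 / 243.36 × 0.85 ≈ 35.7 mL/min
|47.5 − 35.7| = 11.8 mL/min

12 mL/min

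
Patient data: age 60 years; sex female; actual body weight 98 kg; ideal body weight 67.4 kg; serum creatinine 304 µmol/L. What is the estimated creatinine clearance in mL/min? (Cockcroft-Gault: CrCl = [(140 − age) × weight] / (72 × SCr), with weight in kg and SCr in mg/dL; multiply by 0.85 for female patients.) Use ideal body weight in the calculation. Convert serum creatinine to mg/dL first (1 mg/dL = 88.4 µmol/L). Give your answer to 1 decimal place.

18.5 mL/min

SCr = 304 / 88.4 = 3.439 mg/dL
CrCl = (140 − 60) × 67.4 / (72 × 3.439) × 0.85 = 5392.0 / 247.61 × 0.85 ≈ 18.5 mL/min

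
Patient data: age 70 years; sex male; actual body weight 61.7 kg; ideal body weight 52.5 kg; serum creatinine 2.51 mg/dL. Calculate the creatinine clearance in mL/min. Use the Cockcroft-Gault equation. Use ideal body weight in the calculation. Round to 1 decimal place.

CrCl = (140 − 70) × 52.5 / (72 × 2.51) = 3675.0 / 180.72 ≈ 20.3 mL/min

20.3 mL/min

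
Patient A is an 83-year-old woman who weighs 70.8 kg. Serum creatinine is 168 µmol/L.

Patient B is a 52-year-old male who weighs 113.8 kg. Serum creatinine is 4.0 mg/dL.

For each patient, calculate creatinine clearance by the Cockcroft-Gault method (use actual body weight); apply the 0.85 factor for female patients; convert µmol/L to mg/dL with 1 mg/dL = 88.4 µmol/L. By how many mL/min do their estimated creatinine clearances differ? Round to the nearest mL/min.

Patient A: SCr = 168 / 88.4 = 1.9 mg/dL
Patient A: CrCl = (140 − 83) × 70.8 / (72 × 1.9) × 0.85 = 4035.6 / 136.80 × 0.85 ≈ 25.1 mL/min
Patient B: CrCl = (140 − 52) × 113.8 / (72 × 4) = 10014.4 / 288.00 ≈ 34.8 mL/min
|25.1 − 34.8| = 9.7 mL/min

10 mL/min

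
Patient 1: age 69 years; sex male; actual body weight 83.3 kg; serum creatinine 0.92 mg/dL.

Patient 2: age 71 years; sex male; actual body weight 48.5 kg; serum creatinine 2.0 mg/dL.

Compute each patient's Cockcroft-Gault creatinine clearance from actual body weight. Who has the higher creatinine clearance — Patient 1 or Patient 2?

Patient 1: CrCl = (140 − 69) × 83.3 / (72 × 0.92) = 5914.3 / 66.24 ≈ 89.3 mL/min
Patient 2: CrCl = (140 − 71) × 48.5 / (72 × 2) = 3346.5 / 144.00 ≈ 23.2 mL/min
89.3 vs 23.2 mL/min → Patient 1 is higher.

Patient 1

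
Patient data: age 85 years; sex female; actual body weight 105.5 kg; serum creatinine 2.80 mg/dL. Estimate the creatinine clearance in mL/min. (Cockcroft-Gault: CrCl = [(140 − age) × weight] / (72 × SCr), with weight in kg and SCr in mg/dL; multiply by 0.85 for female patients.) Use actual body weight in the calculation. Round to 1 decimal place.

24.5 mL/min

CrCl = (140 − 85) × 105.5 / (72 × 2.8) × 0.85 = 5802.5 / 201.60 × 0.85 ≈ 24.5 mL/min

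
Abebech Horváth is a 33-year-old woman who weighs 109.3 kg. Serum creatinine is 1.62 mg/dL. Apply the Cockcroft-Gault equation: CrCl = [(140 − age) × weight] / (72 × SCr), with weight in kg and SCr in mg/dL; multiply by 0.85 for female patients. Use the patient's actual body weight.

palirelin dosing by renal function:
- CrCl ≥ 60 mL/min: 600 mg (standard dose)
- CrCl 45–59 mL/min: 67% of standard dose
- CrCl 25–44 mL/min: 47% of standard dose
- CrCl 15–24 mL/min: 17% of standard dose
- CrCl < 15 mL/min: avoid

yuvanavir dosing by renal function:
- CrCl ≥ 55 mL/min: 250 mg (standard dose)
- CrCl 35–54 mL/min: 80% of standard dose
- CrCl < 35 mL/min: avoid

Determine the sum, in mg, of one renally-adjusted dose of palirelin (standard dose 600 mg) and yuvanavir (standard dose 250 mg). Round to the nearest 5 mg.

CrCl = (140 − 33) × 109.3 / (72 × 1.62) × 0.85 = 11695.1 / 116.64 × 0.85 ≈ 85.2 mL/min
CrCl ≈ 85 mL/min.
palirelin: ≥ 60 mL/min → 100% of 600 mg = 600 mg.
yuvanavir: ≥ 55 mL/min → 100% of 250 mg = 250 mg.
Total = 600 + 250 = 850 mg.

850 mg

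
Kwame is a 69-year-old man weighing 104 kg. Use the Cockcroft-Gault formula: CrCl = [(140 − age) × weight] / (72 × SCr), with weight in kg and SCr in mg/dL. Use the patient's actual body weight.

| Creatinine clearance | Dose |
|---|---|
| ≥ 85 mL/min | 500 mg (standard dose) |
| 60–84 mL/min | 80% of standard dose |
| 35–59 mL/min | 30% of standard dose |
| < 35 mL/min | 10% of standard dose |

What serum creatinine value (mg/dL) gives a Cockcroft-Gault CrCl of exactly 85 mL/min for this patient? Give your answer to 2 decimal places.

Standard dose requires CrCl ≥ 85 mL/min.
Set (140 − 69) × 104 / (72 × SCr) = 85
SCr = (140 − 69) × 104 / (72 × 85) = 1.207 mg/dL

1.21 mg/dL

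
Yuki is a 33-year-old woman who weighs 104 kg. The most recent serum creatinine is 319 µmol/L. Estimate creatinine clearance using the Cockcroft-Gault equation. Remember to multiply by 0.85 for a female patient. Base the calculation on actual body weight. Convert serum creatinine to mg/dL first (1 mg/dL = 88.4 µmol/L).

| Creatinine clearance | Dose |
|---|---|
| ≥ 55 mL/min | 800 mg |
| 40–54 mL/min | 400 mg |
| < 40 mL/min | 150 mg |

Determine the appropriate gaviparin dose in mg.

SCr = 319 / 88.4 = 3.609 mg/dL
CrCl = (140 − 33) × 104 / (72 × 3.609) × 0.85 = 11128.0 / 259.85 × 0.85 ≈ 36.4 mL/min
CrCl ≈ 36 mL/min → bracket < 40 mL/min.
Dose for this bracket: 150 mg.

150 mg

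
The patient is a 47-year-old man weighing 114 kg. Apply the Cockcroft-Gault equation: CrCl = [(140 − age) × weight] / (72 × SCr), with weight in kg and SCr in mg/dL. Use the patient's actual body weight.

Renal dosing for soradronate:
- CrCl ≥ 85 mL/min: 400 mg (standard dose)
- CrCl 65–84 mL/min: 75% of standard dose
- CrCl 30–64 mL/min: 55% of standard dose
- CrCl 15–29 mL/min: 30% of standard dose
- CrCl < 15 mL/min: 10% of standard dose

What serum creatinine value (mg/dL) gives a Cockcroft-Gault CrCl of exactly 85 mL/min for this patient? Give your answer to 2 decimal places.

Standard dose requires CrCl ≥ 85 mL/min.
Set (140 − 47) × 114 / (72 × SCr) = 85
SCr = (140 − 47) × 114 / (72 × 85) = 1.732 mg/dL

1.73 mg/dL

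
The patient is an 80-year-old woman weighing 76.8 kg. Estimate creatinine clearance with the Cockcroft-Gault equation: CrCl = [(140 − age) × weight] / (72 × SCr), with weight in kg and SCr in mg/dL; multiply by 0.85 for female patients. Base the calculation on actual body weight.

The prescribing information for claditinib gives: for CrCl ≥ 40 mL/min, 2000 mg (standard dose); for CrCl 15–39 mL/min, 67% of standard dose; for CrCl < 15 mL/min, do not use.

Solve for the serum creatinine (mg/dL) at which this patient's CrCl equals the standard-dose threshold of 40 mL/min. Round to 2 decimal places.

1.36 mg/dL

Standard dose requires CrCl ≥ 40 mL/min.
Set (140 − 80) × 76.8 × 0.85 / (72 × SCr) = 40
SCr = (140 − 80) × 76.8 × 0.85 / (72 × 40) = 1.360 mg/dL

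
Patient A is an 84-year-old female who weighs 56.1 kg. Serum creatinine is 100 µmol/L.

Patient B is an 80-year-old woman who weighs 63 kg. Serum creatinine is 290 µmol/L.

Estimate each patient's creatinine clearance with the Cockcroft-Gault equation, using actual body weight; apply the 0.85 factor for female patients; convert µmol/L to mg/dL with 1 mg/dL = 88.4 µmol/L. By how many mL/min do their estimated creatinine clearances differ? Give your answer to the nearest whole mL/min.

19 mL/min

Patient A: SCr = 100 / 88.4 = 1.131 mg/dL
Patient A: CrCl = (140 − 84) × 56.1 / (72 × 1.131) × 0.85 = 3141.6 / 81.43 × 0.85 ≈ 32.8 mL/min
Patient B: SCr = 290 / 88.4 = 3.281 mg/dL
Patient B: CrCl = (140 − 80) × 63 / (72 × 3.281) × 0.85 = 3780.0 / 236.23 × 0.85 ≈ 13.6 mL/min
|32.8 − 13.6| = 19.2 mL/min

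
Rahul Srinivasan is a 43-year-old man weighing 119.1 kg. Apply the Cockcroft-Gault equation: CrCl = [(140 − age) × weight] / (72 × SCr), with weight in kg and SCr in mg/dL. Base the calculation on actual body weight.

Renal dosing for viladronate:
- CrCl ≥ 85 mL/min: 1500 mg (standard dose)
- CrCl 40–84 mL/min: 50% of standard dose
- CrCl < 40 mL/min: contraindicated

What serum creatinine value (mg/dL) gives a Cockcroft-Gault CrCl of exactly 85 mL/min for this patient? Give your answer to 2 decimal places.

Standard dose requires CrCl ≥ 85 mL/min.
Set (140 − 43) × 119.1 / (72 × SCr) = 85
SCr = (140 − 43) × 119.1 / (72 × 85) = 1.888 mg/dL

1.89 mg/dL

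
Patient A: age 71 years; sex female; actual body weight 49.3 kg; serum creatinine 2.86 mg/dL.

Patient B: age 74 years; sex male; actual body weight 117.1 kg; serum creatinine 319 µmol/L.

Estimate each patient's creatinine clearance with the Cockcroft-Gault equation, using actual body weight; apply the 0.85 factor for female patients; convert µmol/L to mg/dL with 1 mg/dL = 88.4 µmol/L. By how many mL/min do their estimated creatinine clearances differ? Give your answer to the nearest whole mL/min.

Patient A: CrCl = (140 − 71) × 49.3 / (72 × 2.86) × 0.85 = 3401.7 / 205.92 × 0.85 ≈ 14.0 mL/min
Patient B: SCr = 319 / 88.4 = 3.609 mg/dL
Patient B: CrCl = (140 − 74) × 117.1 / (72 × 3.609) = 7728.6 / 259.85 ≈ 29.7 mL/min
|14.0 − 29.7| = 15.7 mL/min

16 mL/min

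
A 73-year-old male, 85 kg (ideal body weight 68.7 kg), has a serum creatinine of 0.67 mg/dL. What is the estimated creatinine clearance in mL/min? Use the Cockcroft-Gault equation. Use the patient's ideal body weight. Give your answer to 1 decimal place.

CrCl = (140 − 73) × 68.7 / (72 × 0.67) = 4602.9 / 48.24 ≈ 95.4 mL/min

95.4 mL/min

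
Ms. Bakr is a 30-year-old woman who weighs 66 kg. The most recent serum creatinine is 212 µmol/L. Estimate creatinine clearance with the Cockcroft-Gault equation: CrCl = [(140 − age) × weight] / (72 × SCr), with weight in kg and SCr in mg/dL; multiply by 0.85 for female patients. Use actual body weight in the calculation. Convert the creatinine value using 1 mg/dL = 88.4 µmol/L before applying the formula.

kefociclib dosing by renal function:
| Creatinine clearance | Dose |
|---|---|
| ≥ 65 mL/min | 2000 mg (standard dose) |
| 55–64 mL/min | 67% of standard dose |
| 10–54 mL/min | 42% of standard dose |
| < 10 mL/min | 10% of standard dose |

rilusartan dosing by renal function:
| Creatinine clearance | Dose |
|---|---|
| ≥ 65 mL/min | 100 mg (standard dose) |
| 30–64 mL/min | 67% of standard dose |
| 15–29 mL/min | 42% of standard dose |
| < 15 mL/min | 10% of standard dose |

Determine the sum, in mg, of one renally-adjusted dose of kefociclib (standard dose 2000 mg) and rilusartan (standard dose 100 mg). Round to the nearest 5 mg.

SCr = 212 / 88.4 = 2.398 mg/dL
CrCl = (140 − 30) × 66 / (72 × 2.398) × 0.85 = 7260.0 / 172.66 × 0.85 ≈ 35.7 mL/min
CrCl ≈ 36 mL/min.
kefociclib: 10–54 mL/min → 42% of 2000 mg = 840 mg.
rilusartan: 30–64 mL/min → 67% of 100 mg = 67 mg.
Total = 840 + 67 = 907 mg.

905 mg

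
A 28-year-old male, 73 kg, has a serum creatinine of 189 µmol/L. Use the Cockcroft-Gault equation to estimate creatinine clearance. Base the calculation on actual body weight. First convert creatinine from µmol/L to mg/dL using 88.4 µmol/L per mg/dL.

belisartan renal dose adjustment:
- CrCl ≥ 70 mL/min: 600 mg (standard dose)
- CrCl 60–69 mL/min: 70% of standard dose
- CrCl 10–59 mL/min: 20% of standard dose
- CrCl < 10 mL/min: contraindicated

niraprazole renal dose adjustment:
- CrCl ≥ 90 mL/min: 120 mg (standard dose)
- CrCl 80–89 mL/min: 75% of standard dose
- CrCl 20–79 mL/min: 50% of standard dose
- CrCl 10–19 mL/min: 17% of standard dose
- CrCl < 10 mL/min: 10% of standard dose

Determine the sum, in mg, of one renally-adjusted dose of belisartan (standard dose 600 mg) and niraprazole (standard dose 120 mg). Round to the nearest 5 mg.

SCr = 189 / 88.4 = 2.138 mg/dL
CrCl = (140 − 28) × 73 / (72 × 2.138) = 8176.0 / 153.94 ≈ 53.1 mL/min
CrCl ≈ 53 mL/min.
belisartan: 10–59 mL/min → 20% of 600 mg = 120 mg.
niraprazole: 20–79 mL/min → 50% of 120 mg = 60 mg.
Total = 120 + 60 = 180 mg.

180 mg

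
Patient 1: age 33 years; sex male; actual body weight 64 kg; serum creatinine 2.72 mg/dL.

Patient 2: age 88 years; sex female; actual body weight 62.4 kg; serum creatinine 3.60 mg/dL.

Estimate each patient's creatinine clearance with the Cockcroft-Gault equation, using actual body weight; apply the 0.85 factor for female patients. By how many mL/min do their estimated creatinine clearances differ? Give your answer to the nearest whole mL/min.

Patient 1: CrCl = (140 − 33) × 64 / (72 × 2.72) = 6848.0 / 195.84 ≈ 35.0 mL/min
Patient 2: CrCl = (140 − 88) × 62.4 / (72 × 3.6) × 0.85 = 3244.8 / 259.20 × 0.85 ≈ 10.6 mL/min
|35.0 − 10.6| = 24.4 mL/min

24 mL/min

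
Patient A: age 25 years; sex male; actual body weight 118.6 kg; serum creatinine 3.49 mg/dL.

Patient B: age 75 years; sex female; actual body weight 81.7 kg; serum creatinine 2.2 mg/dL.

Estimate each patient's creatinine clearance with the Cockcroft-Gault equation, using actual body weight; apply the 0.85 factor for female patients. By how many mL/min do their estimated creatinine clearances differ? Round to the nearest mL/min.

26 mL/min

Patient A: CrCl = (140 − 25) × 118.6 / (72 × 3.49) = 13639.0 / 251.28 ≈ 54.3 mL/min
Patient B: CrCl = (140 − 75) × 81.7 / (72 × 2.2) × 0.85 = 5310.5 / 158.40 × 0.85 ≈ 28.5 mL/min
|54.3 − 28.5| = 25.8 mL/min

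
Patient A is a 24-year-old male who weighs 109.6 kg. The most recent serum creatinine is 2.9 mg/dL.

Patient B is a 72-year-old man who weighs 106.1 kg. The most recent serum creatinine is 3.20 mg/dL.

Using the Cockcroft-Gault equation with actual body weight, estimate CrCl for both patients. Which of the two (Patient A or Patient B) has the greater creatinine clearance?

Patient A: CrCl = (140 − 24) × 109.6 / (72 × 2.9) = 12713.6 / 208.80 ≈ 60.9 mL/min
Patient B: CrCl = (140 − 72) × 106.1 / (72 × 3.2) = 7214.8 / 230.40 ≈ 31.3 mL/min
60.9 vs 31.3 mL/min → Patient A is higher.

Patient A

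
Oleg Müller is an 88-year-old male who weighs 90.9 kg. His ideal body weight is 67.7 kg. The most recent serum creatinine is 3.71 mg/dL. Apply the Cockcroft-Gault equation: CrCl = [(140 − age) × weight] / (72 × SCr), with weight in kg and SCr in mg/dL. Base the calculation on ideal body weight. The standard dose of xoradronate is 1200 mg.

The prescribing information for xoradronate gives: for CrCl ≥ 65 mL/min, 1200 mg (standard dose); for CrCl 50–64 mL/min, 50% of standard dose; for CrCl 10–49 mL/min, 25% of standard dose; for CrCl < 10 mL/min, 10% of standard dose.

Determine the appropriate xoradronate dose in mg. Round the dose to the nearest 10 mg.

CrCl = (140 − 88) × 67.7 / (72 × 3.71) = 3520.4 / 267.12 ≈ 13.2 mL/min
CrCl ≈ 13 mL/min → bracket 10–49 mL/min.
25% of 1200 mg = 300 mg

300 mg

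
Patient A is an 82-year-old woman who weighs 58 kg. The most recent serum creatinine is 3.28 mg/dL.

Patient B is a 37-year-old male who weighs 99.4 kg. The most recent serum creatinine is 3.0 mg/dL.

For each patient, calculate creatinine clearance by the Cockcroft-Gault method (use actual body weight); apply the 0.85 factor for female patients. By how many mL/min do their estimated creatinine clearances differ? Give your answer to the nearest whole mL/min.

35 mL/min

Patient A: CrCl = (140 − 82) × 58 / (72 × 3.28) × 0.85 = 3364.0 / 236.16 × 0.85 ≈ 12.1 mL/min
Patient B: CrCl = (140 − 37) × 99.4 / (72 × 3) = 10238.2 / 216.00 ≈ 47.4 mL/min
|12.1 − 47.4| = 35.3 mL/min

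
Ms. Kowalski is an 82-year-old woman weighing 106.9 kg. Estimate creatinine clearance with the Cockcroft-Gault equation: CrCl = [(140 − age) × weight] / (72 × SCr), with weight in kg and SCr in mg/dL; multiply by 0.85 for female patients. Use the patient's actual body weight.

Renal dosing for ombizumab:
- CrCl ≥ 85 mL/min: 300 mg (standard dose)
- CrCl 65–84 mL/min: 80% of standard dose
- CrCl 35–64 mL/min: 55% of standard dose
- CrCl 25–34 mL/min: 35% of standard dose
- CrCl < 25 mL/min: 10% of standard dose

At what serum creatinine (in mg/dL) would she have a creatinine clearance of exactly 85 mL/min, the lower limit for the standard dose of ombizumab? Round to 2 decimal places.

Standard dose requires CrCl ≥ 85 mL/min.
Set (140 − 82) × 106.9 × 0.85 / (72 × SCr) = 85
SCr = (140 − 82) × 106.9 × 0.85 / (72 × 85) = 0.861 mg/dL

0.86 mg/dL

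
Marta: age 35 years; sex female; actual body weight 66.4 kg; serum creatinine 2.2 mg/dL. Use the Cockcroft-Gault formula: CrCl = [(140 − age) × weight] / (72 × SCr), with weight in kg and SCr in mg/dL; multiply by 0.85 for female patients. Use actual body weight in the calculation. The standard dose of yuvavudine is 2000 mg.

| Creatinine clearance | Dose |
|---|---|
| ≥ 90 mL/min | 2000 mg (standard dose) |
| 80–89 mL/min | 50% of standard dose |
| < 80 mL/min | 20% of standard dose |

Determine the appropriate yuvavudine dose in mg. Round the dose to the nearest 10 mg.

CrCl = (140 − 35) × 66.4 / (72 × 2.2) × 0.85 = 6972.0 / 158.40 × 0.85 ≈ 37.4 mL/min
CrCl ≈ 37 mL/min → bracket < 80 mL/min.
20% of 2000 mg = 400 mg

400 mg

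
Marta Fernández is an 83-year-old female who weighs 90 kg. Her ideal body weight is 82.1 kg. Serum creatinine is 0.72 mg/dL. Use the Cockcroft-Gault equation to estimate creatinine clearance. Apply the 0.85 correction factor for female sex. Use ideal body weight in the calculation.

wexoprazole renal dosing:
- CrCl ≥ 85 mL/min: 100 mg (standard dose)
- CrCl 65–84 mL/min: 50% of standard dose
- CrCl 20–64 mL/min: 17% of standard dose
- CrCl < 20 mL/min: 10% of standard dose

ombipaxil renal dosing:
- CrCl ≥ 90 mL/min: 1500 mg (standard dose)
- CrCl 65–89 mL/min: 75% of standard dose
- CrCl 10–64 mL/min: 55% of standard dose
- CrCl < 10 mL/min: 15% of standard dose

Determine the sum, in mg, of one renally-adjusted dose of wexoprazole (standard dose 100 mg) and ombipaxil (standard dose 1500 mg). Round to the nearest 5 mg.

CrCl = (140 − 83) × 82.1 / (72 × 0.72) × 0.85 = 4679.7 / 51.84 × 0.85 ≈ 76.7 mL/min
CrCl ≈ 77 mL/min.
wexoprazole: 65–84 mL/min → 50% of 100 mg = 50 mg.
ombipaxil: 65–89 mL/min → 75% of 1500 mg = 1125 mg.
Total = 50 + 1125 = 1175 mg.

1175 mg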